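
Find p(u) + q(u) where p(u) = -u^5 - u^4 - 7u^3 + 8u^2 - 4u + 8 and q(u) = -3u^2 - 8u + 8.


Align terms by degree and add:
  -u^5 - u^4 - 7u^3 + 8u^2 - 4u + 8
  -3u^2 - 8u + 8
= -u^5 - u^4 - 7u^3 + 5u^2 - 12u + 16


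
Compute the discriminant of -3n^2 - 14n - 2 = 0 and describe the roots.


D = b^2 - 4ac = (-14)^2 - 4(-3)(-2) = 196 - 24 = 172
Since D > 0: two distinct irrational roots


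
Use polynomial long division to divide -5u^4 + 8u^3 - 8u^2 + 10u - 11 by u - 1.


(-5u^4 + 8u^3 - 8u^2 + 10u - 11) / (u - 1)
Step 1: -5u^3 * (u - 1) = -5u^4 + 5u^3; subtract.
Step 2: 3u^2 * (u - 1) = 3u^3 - 3u^2; subtract.
Step 3: -5u * (u - 1) = -5u^2 + 5u; subtract.
Step 4: 5 * (u - 1) = 5u - 5; subtract.
Quotient: -5u^3 + 3u^2 - 5u + 5, Remainder: -6


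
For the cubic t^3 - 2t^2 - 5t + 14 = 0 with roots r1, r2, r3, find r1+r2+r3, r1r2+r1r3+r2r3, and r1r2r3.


Monic cubic t^3+bt^2+ct+d=0: sum=-b, pairwise sum=c, product=-d.
b=-2, c=-5, d=14
r1+r2+r3 = 2
r1r2+r1r3+r2r3 = -5
r1r2r3 = -14


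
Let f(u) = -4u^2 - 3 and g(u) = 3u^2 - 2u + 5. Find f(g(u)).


Substitute g(u) into f:
f(g(u)) = -4*(3u^2 - 2u + 5)^2 + (-3)
(3u^2 - 2u + 5)^2 = 9u^4 - 12u^3 + 34u^2 - 20u + 25
Expand and combine: -36u^4 + 48u^3 - 136u^2 + 80u - 103


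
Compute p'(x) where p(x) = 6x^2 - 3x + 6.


Apply the power rule term by term:
  d/dx(6x^2) = 12x
  d/dx(-3x) = -3
  d/dx(6) = 0
p'(x) = 12x - 3


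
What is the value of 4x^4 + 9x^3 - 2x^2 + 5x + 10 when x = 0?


Using direct substitution:
  4 * (0)^4 = 0
  9 * (0)^3 = 0
  -2 * (0)^2 = 0
  5 * (0)^1 = 0
  constant: 10
Sum = 0 + 0 + 0 + 0 + 10 = 10


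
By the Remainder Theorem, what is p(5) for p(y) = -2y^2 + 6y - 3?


By the Remainder Theorem, the remainder equals p(5):
  -2*(5)^2 = -50
  6*(5)^1 = 30
  constant: -3
Sum: -50 + 30 - 3 = -23


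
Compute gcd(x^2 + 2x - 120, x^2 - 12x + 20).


Factor each:
  x^2 + 2x - 120 = (x - 10)(x + 12)
  x^2 - 12x + 20 = (x - 10)(x - 2)
Common monic factor: x - 10


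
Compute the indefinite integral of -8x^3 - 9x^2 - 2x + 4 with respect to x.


Reverse power rule on each term:
  ∫ -8x^3 dx = -2x^4
  ∫ -9x^2 dx = -3x^3
  ∫ -2x dx = -x^2
  ∫ 4 dx = 4x
F(x) = -2x^4 - 3x^3 - x^2 + 4x + C


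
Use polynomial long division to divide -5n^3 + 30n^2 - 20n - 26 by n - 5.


(-5n^3 + 30n^2 - 20n - 26) / (n - 5)
Step 1: -5n^2 * (n - 5) = -5n^3 + 25n^2; subtract.
Step 2: 5n * (n - 5) = 5n^2 - 25n; subtract.
Step 3: 5 * (n - 5) = 5n - 25; subtract.
Quotient: -5n^2 + 5n + 5, Remainder: -1


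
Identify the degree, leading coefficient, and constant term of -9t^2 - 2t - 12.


Highest power of t is 2, with coefficient -9. Constant term is -12.
Degree = 2, leading coefficient = -9, constant term = -12


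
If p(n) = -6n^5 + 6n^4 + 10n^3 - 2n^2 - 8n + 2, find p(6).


Using direct substitution:
  -6 * (6)^5 = -46656
  6 * (6)^4 = 7776
  10 * (6)^3 = 2160
  -2 * (6)^2 = -72
  -8 * (6)^1 = -48
  constant: 2
Sum = -46656 + 7776 + 2160 - 72 - 48 + 2 = -36838


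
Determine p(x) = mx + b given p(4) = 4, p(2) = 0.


p(x) = mx + b. Using p(4)=4, p(2)=0:
m = (4)/(4 - 2) = 4/2 = 2
b = 4 - m*(4) = 4 - 8 = -4
p(x) = 2x - 4


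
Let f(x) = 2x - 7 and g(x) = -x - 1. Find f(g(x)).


Substitute g(x) into f:
f(g(x)) = 2*(-x - 1) + (-7)
Expand and combine: -2x - 9


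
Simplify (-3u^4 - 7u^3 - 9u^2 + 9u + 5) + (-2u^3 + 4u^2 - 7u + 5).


Align terms by degree and add:
  -3u^4 - 7u^3 - 9u^2 + 9u + 5
  -2u^3 + 4u^2 - 7u + 5
= -3u^4 - 9u^3 - 5u^2 + 2u + 10


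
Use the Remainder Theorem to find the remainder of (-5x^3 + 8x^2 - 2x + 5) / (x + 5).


By the Remainder Theorem, the remainder equals p(-5):
  -5*(-5)^3 = 625
  8*(-5)^2 = 200
  -2*(-5)^1 = 10
  constant: 5
Sum: 625 + 200 + 10 + 5 = 840


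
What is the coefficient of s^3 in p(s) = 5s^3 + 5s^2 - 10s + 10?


Read off the coefficient of s^3: 5


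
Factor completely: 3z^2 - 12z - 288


Roots satisfy r1 + r2 = -b/a = 4 and r1*r2 = c/a = -96.
So r1 = 12, r2 = -8.
3z^2 - 12z - 288 = 3(z - r1)(z - r2) = 3(z - 12)(z + 8)


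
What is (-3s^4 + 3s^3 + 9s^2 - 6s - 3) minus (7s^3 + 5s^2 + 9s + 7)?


Distribute the minus sign:
  (-3s^4 + 3s^3 + 9s^2 - 6s - 3)
- (7s^3 + 5s^2 + 9s + 7)
Negate second polynomial: -7s^3 - 5s^2 - 9s - 7
Add: -3s^4 - 4s^3 + 4s^2 - 15s - 10


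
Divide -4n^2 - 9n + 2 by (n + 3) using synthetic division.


Synthetic division with c = -3. Coefficients: -4, -9, 2
Bring down -4.
  -4 * -3 = 12; 12 - 9 = 3
  3 * -3 = -9; -9 + 2 = -7
Quotient: -4n + 3, Remainder: -7


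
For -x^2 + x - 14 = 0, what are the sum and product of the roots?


For ax^2+bx+c=0: sum = -b/a, product = c/a.
a=-1, b=1, c=-14
Sum = -(1)/-1 = 1
Product = (-14)/-1 = 14


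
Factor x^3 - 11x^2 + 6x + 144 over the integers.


Try integer roots (divisors of 144). x=6: p(6)=0.
Divide out (x - 6): quotient is x^2 - 5x - 24.
Factor the quadratic: (x - 8)(x + 3)
Result: (x - 6)(x - 8)(x + 3)


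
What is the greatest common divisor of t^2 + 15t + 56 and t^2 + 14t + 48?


Factor each:
  t^2 + 15t + 56 = (t + 8)(t + 7)
  t^2 + 14t + 48 = (t + 8)(t + 6)
Common monic factor: t + 8


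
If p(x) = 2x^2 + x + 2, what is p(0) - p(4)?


p(0) = 2
p(4) = 38
p(0) - p(4) = 2 - 38 = -36


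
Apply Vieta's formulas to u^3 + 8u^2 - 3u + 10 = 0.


Monic cubic u^3+bu^2+cu+d=0: sum=-b, pairwise sum=c, product=-d.
b=8, c=-3, d=10
r1+r2+r3 = -8
r1r2+r1r3+r2r3 = -3
r1r2r3 = -10


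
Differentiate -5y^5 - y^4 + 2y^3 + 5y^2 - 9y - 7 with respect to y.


Apply the power rule term by term:
  d/dy(-5y^5) = -25y^4
  d/dy(-y^4) = -4y^3
  d/dy(2y^3) = 6y^2
  d/dy(5y^2) = 10y
  d/dy(-9y) = -9
  d/dy(-7) = 0
p'(y) = -25y^4 - 4y^3 + 6y^2 + 10y - 9


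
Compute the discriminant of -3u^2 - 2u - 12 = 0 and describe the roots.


D = b^2 - 4ac = (-2)^2 - 4(-3)(-12) = 4 - 144 = -140
Since D < 0: two complex conjugate roots (no real roots)


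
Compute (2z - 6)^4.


Expand (2z - 6)^4 by repeated multiplication:
  (2z - 6)^2 = 4z^2 - 24z + 36
  (2z - 6)^3 = 8z^3 - 72z^2 + 216z - 216
= 16z^4 - 192z^3 + 864z^2 - 1728z + 1296


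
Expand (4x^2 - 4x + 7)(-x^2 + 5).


Distribute each term of the first polynomial:
  (4x^2)(-x^2 + 5) = -4x^4 + 20x^2
  (-4x)(-x^2 + 5) = 4x^3 - 20x
  (7)(-x^2 + 5) = -7x^2 + 35
Sum: -4x^4 + 4x^3 + 13x^2 - 20x + 35


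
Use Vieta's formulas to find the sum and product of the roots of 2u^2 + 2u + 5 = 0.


For au^2+bu+c=0: sum = -b/a, product = c/a.
a=2, b=2, c=5
Sum = -(2)/2 = -1
Product = (5)/2 = 5/2


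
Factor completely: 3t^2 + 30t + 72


Roots satisfy r1 + r2 = -b/a = -10 and r1*r2 = c/a = 24.
So r1 = -4, r2 = -6.
3t^2 + 30t + 72 = 3(t - r1)(t - r2) = 3(t + 4)(t + 6)


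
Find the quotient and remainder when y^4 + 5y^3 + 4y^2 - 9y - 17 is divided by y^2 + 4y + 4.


(y^4 + 5y^3 + 4y^2 - 9y - 17) / (y^2 + 4y + 4)
Step 1: y^2 * (y^2 + 4y + 4) = y^4 + 4y^3 + 4y^2; subtract.
Step 2: y * (y^2 + 4y + 4) = y^3 + 4y^2 + 4y; subtract.
Step 3: -4 * (y^2 + 4y + 4) = -4y^2 - 16y - 16; subtract.
Quotient: y^2 + y - 4, Remainder: 3y - 1


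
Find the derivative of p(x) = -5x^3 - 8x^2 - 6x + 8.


Apply the power rule term by term:
  d/dx(-5x^3) = -15x^2
  d/dx(-8x^2) = -16x
  d/dx(-6x) = -6
  d/dx(8) = 0
p'(x) = -15x^2 - 16x - 6


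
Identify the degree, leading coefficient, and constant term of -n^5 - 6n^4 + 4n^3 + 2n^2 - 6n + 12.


Highest power of n is 5, with coefficient -1. Constant term is 12.
Degree = 5, leading coefficient = -1, constant term = 12


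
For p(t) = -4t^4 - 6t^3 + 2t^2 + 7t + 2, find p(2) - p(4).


p(2) = -88
p(4) = -1346
p(2) - p(4) = -88 + 1346 = 1258


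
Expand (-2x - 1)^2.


Expand (-2x - 1)^2 by repeated multiplication:
= 4x^2 + 4x + 1


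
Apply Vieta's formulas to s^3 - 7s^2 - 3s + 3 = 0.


Monic cubic s^3+bs^2+cs+d=0: sum=-b, pairwise sum=c, product=-d.
b=-7, c=-3, d=3
r1+r2+r3 = 7
r1r2+r1r3+r2r3 = -3
r1r2r3 = -3


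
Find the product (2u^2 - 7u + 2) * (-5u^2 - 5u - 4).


Distribute each term of the first polynomial:
  (2u^2)(-5u^2 - 5u - 4) = -10u^4 - 10u^3 - 8u^2
  (-7u)(-5u^2 - 5u - 4) = 35u^3 + 35u^2 + 28u
  (2)(-5u^2 - 5u - 4) = -10u^2 - 10u - 8
Sum: -10u^4 + 25u^3 + 17u^2 + 18u - 8


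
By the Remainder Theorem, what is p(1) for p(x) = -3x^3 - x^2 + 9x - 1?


By the Remainder Theorem, the remainder equals p(1):
  -3*(1)^3 = -3
  -1*(1)^2 = -1
  9*(1)^1 = 9
  constant: -1
Sum: -3 - 1 + 9 - 1 = 4


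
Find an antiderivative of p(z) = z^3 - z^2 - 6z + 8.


Reverse power rule on each term:
  ∫ z^3 dz = (1/4)z^4
  ∫ -z^2 dz = -(1/3)z^3
  ∫ -6z dz = -3z^2
  ∫ 8 dz = 8z
F(z) = (1/4)z^4 - (1/3)z^3 - 3z^2 + 8z + C


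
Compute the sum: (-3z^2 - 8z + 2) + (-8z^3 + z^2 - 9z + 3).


Align terms by degree and add:
  -3z^2 - 8z + 2
  -8z^3 + z^2 - 9z + 3
= -8z^3 - 2z^2 - 17z + 5


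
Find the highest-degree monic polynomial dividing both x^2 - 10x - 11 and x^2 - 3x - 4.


Factor each:
  x^2 - 10x - 11 = (x + 1)(x - 11)
  x^2 - 3x - 4 = (x + 1)(x - 4)
Common monic factor: x + 1


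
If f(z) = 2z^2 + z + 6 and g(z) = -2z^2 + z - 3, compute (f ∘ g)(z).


Substitute g(z) into f:
f(g(z)) = 2*(-2z^2 + z - 3)^2 + 1*(-2z^2 + z - 3) + 6
(-2z^2 + z - 3)^2 = 4z^4 - 4z^3 + 13z^2 - 6z + 9
Expand and combine: 8z^4 - 8z^3 + 24z^2 - 11z + 21


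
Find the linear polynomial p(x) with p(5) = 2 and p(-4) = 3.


p(x) = mx + b. Using p(5)=2, p(-4)=3:
m = (2 - 3)/(5 + 4) = -1/9 = -1/9
b = 2 - m*(5) = 2 + 5/9 = 23/9
p(x) = -(1/9)x + (23/9)


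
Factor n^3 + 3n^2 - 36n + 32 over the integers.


Try integer roots (divisors of 32). n=4: p(4)=0.
Divide out (n - 4): quotient is n^2 + 7n - 8.
Factor the quadratic: (n - 1)(n + 8)
Result: (n - 4)(n - 1)(n + 8)


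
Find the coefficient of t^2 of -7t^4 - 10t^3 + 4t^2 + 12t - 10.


Read off the coefficient of t^2: 4


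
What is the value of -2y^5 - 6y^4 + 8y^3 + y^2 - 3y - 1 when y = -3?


Using direct substitution:
  -2 * (-3)^5 = 486
  -6 * (-3)^4 = -486
  8 * (-3)^3 = -216
  1 * (-3)^2 = 9
  -3 * (-3)^1 = 9
  constant: -1
Sum = 486 - 486 - 216 + 9 + 9 - 1 = -199


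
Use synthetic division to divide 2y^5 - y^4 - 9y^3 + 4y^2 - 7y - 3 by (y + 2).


Synthetic division with c = -2. Coefficients: 2, -1, -9, 4, -7, -3
Bring down 2.
  2 * -2 = -4; -4 - 1 = -5
  -5 * -2 = 10; 10 - 9 = 1
  1 * -2 = -2; -2 + 4 = 2
  2 * -2 = -4; -4 - 7 = -11
  -11 * -2 = 22; 22 - 3 = 19
Quotient: 2y^4 - 5y^3 + y^2 + 2y - 11, Remainder: 19


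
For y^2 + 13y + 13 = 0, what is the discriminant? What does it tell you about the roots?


D = b^2 - 4ac = (13)^2 - 4(1)(13) = 169 - 52 = 117
Since D > 0: two distinct irrational roots


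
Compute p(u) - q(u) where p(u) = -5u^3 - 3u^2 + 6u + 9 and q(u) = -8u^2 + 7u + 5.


Distribute the minus sign:
  (-5u^3 - 3u^2 + 6u + 9)
- (-8u^2 + 7u + 5)
Negate second polynomial: 8u^2 - 7u - 5
Add: -5u^3 + 5u^2 - u + 4


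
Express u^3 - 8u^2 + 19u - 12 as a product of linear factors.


Try integer roots (divisors of -12). u=1: p(1)=0.
Divide out (u - 1): quotient is u^2 - 7u + 12.
Factor the quadratic: (u - 4)(u - 3)
Result: (u - 1)(u - 4)(u - 3)


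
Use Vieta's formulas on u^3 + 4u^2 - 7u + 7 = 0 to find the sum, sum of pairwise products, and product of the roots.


Monic cubic u^3+bu^2+cu+d=0: sum=-b, pairwise sum=c, product=-d.
b=4, c=-7, d=7
r1+r2+r3 = -4
r1r2+r1r3+r2r3 = -7
r1r2r3 = -7


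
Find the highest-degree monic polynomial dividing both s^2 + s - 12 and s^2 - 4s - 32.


Factor each:
  s^2 + s - 12 = (s + 4)(s - 3)
  s^2 - 4s - 32 = (s + 4)(s - 8)
Common monic factor: s + 4


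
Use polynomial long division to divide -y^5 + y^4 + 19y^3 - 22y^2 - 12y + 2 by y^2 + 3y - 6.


(-y^5 + y^4 + 19y^3 - 22y^2 - 12y + 2) / (y^2 + 3y - 6)
Step 1: -y^3 * (y^2 + 3y - 6) = -y^5 - 3y^4 + 6y^3; subtract.
Step 2: 4y^2 * (y^2 + 3y - 6) = 4y^4 + 12y^3 - 24y^2; subtract.
Step 3: y * (y^2 + 3y - 6) = y^3 + 3y^2 - 6y; subtract.
Step 4: -1 * (y^2 + 3y - 6) = -y^2 - 3y + 6; subtract.
Quotient: -y^3 + 4y^2 + y - 1, Remainder: -3y - 4


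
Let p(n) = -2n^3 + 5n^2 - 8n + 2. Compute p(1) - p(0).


p(1) = -3
p(0) = 2
p(1) - p(0) = -3 - 2 = -5


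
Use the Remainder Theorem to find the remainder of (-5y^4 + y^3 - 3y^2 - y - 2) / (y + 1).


By the Remainder Theorem, the remainder equals p(-1):
  -5*(-1)^4 = -5
  1*(-1)^3 = -1
  -3*(-1)^2 = -3
  -1*(-1)^1 = 1
  constant: -2
Sum: -5 - 1 - 3 + 1 - 2 = -10


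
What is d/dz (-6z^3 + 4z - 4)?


Apply the power rule term by term:
  d/dz(-6z^3) = -18z^2
  d/dz(4z) = 4
  d/dz(-4) = 0
p'(z) = -18z^2 + 4


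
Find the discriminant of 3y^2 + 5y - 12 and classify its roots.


D = b^2 - 4ac = (5)^2 - 4(3)(-12) = 25 + 144 = 169
Since D > 0: two distinct rational roots


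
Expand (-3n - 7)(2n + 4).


Distribute each term of the first polynomial:
  (-3n)(2n + 4) = -6n^2 - 12n
  (-7)(2n + 4) = -14n - 28
Sum: -6n^2 - 26n - 28


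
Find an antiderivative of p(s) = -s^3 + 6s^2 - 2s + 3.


Reverse power rule on each term:
  ∫ -s^3 ds = -(1/4)s^4
  ∫ 6s^2 ds = 2s^3
  ∫ -2s ds = -s^2
  ∫ 3 ds = 3s
F(s) = -(1/4)s^4 + 2s^3 - s^2 + 3s + C


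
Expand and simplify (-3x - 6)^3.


Expand (-3x - 6)^3 by repeated multiplication:
  (-3x - 6)^2 = 9x^2 + 36x + 36
= -27x^3 - 162x^2 - 324x - 216


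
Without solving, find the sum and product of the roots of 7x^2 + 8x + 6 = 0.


For ax^2+bx+c=0: sum = -b/a, product = c/a.
a=7, b=8, c=6
Sum = -(8)/7 = -8/7
Product = (6)/7 = 6/7


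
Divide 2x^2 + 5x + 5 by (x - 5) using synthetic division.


Synthetic division with c = 5. Coefficients: 2, 5, 5
Bring down 2.
  2 * 5 = 10; 10 + 5 = 15
  15 * 5 = 75; 75 + 5 = 80
Quotient: 2x + 15, Remainder: 80


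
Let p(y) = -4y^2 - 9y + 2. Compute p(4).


Using direct substitution:
  -4 * (4)^2 = -64
  -9 * (4)^1 = -36
  constant: 2
Sum = -64 - 36 + 2 = -98


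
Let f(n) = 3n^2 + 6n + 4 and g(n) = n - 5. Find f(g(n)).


Substitute g(n) into f:
f(g(n)) = 3*(n - 5)^2 + 6*(n - 5) + 4
(n - 5)^2 = n^2 - 10n + 25
Expand and combine: 3n^2 - 24n + 49


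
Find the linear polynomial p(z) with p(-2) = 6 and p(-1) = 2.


p(z) = mz + b. Using p(-2)=6, p(-1)=2:
m = (6 - 2)/(-2 + 1) = 4/-1 = -4
b = 6 - m*(-2) = 6 - 8 = -2
p(z) = -4z - 2


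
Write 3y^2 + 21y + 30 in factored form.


Roots satisfy r1 + r2 = -b/a = -7 and r1*r2 = c/a = 10.
So r1 = -5, r2 = -2.
3y^2 + 21y + 30 = 3(y - r1)(y - r2) = 3(y + 5)(y + 2)


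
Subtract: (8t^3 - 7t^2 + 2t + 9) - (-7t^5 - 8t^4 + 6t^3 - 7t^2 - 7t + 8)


Distribute the minus sign:
  (8t^3 - 7t^2 + 2t + 9)
- (-7t^5 - 8t^4 + 6t^3 - 7t^2 - 7t + 8)
Negate second polynomial: 7t^5 + 8t^4 - 6t^3 + 7t^2 + 7t - 8
Add: 7t^5 + 8t^4 + 2t^3 + 9t + 1


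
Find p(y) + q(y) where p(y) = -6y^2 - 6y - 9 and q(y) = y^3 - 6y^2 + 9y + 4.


Align terms by degree and add:
  -6y^2 - 6y - 9
+ y^3 - 6y^2 + 9y + 4
= y^3 - 12y^2 + 3y - 5


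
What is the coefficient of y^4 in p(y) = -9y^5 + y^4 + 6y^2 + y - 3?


Read off the coefficient of y^4: 1


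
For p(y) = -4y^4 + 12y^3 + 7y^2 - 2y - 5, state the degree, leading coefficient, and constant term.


Highest power of y is 4, with coefficient -4. Constant term is -5.
Degree = 4, leading coefficient = -4, constant term = -5


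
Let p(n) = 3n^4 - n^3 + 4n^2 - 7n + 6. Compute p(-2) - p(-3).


p(-2) = 92
p(-3) = 333
p(-2) - p(-3) = 92 - 333 = -241


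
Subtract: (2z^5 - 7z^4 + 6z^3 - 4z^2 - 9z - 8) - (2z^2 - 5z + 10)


Distribute the minus sign:
  (2z^5 - 7z^4 + 6z^3 - 4z^2 - 9z - 8)
- (2z^2 - 5z + 10)
Negate second polynomial: -2z^2 + 5z - 10
Add: 2z^5 - 7z^4 + 6z^3 - 6z^2 - 4z - 18


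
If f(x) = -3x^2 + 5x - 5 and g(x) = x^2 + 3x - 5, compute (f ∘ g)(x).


Substitute g(x) into f:
f(g(x)) = -3*(x^2 + 3x - 5)^2 + 5*(x^2 + 3x - 5) + (-5)
(x^2 + 3x - 5)^2 = x^4 + 6x^3 - x^2 - 30x + 25
Expand and combine: -3x^4 - 18x^3 + 8x^2 + 105x - 105


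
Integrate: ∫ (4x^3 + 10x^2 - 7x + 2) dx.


Reverse power rule on each term:
  ∫ 4x^3 dx = x^4
  ∫ 10x^2 dx = (10/3)x^3
  ∫ -7x dx = -(7/2)x^2
  ∫ 2 dx = 2x
F(x) = x^4 + (10/3)x^3 - (7/2)x^2 + 2x + C


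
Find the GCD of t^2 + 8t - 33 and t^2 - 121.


Factor each:
  t^2 + 8t - 33 = (t + 11)(t - 3)
  t^2 - 121 = (t + 11)(t - 11)
Common monic factor: t + 11


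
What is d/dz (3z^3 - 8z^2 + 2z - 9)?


Apply the power rule term by term:
  d/dz(3z^3) = 9z^2
  d/dz(-8z^2) = -16z
  d/dz(2z) = 2
  d/dz(-9) = 0
p'(z) = 9z^2 - 16z + 2


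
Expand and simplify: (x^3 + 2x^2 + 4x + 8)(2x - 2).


Distribute each term of the first polynomial:
  (x^3)(2x - 2) = 2x^4 - 2x^3
  (2x^2)(2x - 2) = 4x^3 - 4x^2
  (4x)(2x - 2) = 8x^2 - 8x
  (8)(2x - 2) = 16x - 16
Sum: 2x^4 + 2x^3 + 4x^2 + 8x - 16


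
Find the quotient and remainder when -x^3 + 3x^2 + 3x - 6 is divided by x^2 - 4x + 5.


(-x^3 + 3x^2 + 3x - 6) / (x^2 - 4x + 5)
Step 1: -x * (x^2 - 4x + 5) = -x^3 + 4x^2 - 5x; subtract.
Step 2: -1 * (x^2 - 4x + 5) = -x^2 + 4x - 5; subtract.
Quotient: -x - 1, Remainder: 4x - 1


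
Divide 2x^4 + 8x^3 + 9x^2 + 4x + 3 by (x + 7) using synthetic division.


Synthetic division with c = -7. Coefficients: 2, 8, 9, 4, 3
Bring down 2.
  2 * -7 = -14; -14 + 8 = -6
  -6 * -7 = 42; 42 + 9 = 51
  51 * -7 = -357; -357 + 4 = -353
  -353 * -7 = 2471; 2471 + 3 = 2474
Quotient: 2x^3 - 6x^2 + 51x - 353, Remainder: 2474


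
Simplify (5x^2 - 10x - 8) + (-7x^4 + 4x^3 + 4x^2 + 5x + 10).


Align terms by degree and add:
  5x^2 - 10x - 8
  -7x^4 + 4x^3 + 4x^2 + 5x + 10
= -7x^4 + 4x^3 + 9x^2 - 5x + 2


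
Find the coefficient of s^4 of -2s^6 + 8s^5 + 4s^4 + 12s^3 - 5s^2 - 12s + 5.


Read off the coefficient of s^4: 4


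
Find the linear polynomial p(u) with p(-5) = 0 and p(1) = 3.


p(u) = mu + b. Using p(-5)=0, p(1)=3:
m = (0 - 3)/(-5 - 1) = -3/-6 = 1/2
b = 0 - m*(-5) = 0 + 5/2 = 5/2
p(u) = (1/2)u + (5/2)


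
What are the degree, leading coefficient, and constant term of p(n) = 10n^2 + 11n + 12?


Highest power of n is 2, with coefficient 10. Constant term is 12.
Degree = 2, leading coefficient = 10, constant term = 12


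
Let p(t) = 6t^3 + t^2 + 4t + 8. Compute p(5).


Using direct substitution:
  6 * (5)^3 = 750
  1 * (5)^2 = 25
  4 * (5)^1 = 20
  constant: 8
Sum = 750 + 25 + 20 + 8 = 803


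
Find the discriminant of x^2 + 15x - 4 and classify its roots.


D = b^2 - 4ac = (15)^2 - 4(1)(-4) = 225 + 16 = 241
Since D > 0: two distinct irrational roots


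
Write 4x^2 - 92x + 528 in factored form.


Roots satisfy r1 + r2 = -b/a = 23 and r1*r2 = c/a = 132.
So r1 = 11, r2 = 12.
4x^2 - 92x + 528 = 4(x - r1)(x - r2) = 4(x - 11)(x - 12)


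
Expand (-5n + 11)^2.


Expand (-5n + 11)^2 by repeated multiplication:
= 25n^2 - 110n + 121


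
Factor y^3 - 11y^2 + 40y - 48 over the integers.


Try integer roots (divisors of -48). y=3: p(3)=0.
Divide out (y - 3): quotient is y^2 - 8y + 16.
Factor the quadratic: (y - 4)(y - 4)
Result: (y - 3)(y - 4)(y - 4)


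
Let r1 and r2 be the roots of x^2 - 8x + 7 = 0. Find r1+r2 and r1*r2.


For ax^2+bx+c=0: sum = -b/a, product = c/a.
a=1, b=-8, c=7
Sum = -(-8)/1 = 8
Product = (7)/1 = 7


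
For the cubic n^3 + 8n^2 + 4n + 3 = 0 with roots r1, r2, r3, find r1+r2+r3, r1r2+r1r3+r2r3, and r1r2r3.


Monic cubic n^3+bn^2+cn+d=0: sum=-b, pairwise sum=c, product=-d.
b=8, c=4, d=3
r1+r2+r3 = -8
r1r2+r1r3+r2r3 = 4
r1r2r3 = -3


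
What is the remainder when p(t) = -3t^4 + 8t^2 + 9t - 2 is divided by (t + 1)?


By the Remainder Theorem, the remainder equals p(-1):
  -3*(-1)^4 = -3
  0*(-1)^3 = 0
  8*(-1)^2 = 8
  9*(-1)^1 = -9
  constant: -2
Sum: -3 + 0 + 8 - 9 - 2 = -6


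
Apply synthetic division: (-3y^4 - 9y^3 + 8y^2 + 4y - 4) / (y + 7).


Synthetic division with c = -7. Coefficients: -3, -9, 8, 4, -4
Bring down -3.
  -3 * -7 = 21; 21 - 9 = 12
  12 * -7 = -84; -84 + 8 = -76
  -76 * -7 = 532; 532 + 4 = 536
  536 * -7 = -3752; -3752 - 4 = -3756
Quotient: -3y^3 + 12y^2 - 76y + 536, Remainder: -3756


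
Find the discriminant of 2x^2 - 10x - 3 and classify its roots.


D = b^2 - 4ac = (-10)^2 - 4(2)(-3) = 100 + 24 = 124
Since D > 0: two distinct irrational roots


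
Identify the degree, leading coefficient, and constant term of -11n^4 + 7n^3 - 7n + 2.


Highest power of n is 4, with coefficient -11. Constant term is 2.
Degree = 4, leading coefficient = -11, constant term = 2


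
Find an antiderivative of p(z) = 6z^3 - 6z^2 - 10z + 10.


Reverse power rule on each term:
  ∫ 6z^3 dz = (3/2)z^4
  ∫ -6z^2 dz = -2z^3
  ∫ -10z dz = -5z^2
  ∫ 10 dz = 10z
F(z) = (3/2)z^4 - 2z^3 - 5z^2 + 10z + C


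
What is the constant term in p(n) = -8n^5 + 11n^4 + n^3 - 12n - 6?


Read off the constant term: -6


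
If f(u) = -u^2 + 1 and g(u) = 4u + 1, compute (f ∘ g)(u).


Substitute g(u) into f:
f(g(u)) = -1*(4u + 1)^2 + 1
(4u + 1)^2 = 16u^2 + 8u + 1
Expand and combine: -16u^2 - 8u


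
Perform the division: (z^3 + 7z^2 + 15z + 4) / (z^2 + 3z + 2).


(z^3 + 7z^2 + 15z + 4) / (z^2 + 3z + 2)
Step 1: z * (z^2 + 3z + 2) = z^3 + 3z^2 + 2z; subtract.
Step 2: 4 * (z^2 + 3z + 2) = 4z^2 + 12z + 8; subtract.
Quotient: z + 4, Remainder: z - 4


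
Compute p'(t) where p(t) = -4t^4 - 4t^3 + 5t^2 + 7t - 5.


Apply the power rule term by term:
  d/dt(-4t^4) = -16t^3
  d/dt(-4t^3) = -12t^2
  d/dt(5t^2) = 10t
  d/dt(7t) = 7
  d/dt(-5) = 0
p'(t) = -16t^3 - 12t^2 + 10t + 7


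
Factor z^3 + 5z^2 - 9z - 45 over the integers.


Try integer roots (divisors of -45). z=3: p(3)=0.
Divide out (z - 3): quotient is z^2 + 8z + 15.
Factor the quadratic: (z + 5)(z + 3)
Result: (z - 3)(z + 5)(z + 3)


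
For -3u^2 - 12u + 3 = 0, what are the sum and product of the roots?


For au^2+bu+c=0: sum = -b/a, product = c/a.
a=-3, b=-12, c=3
Sum = -(-12)/-3 = -4
Product = (3)/-3 = -1


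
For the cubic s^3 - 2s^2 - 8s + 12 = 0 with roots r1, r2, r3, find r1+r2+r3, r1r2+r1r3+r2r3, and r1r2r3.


Monic cubic s^3+bs^2+cs+d=0: sum=-b, pairwise sum=c, product=-d.
b=-2, c=-8, d=12
r1+r2+r3 = 2
r1r2+r1r3+r2r3 = -8
r1r2r3 = -12


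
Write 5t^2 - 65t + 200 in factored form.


Roots satisfy r1 + r2 = -b/a = 13 and r1*r2 = c/a = 40.
So r1 = 8, r2 = 5.
5t^2 - 65t + 200 = 5(t - r1)(t - r2) = 5(t - 8)(t - 5)


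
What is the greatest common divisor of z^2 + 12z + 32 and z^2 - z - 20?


Factor each:
  z^2 + 12z + 32 = (z + 4)(z + 8)
  z^2 - z - 20 = (z + 4)(z - 5)
Common monic factor: z + 4


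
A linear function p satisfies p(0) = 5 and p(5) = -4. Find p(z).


p(z) = mz + b. Using p(0)=5, p(5)=-4:
m = (5 + 4)/(0 - 5) = 9/-5 = -9/5
b = 5 - m*(0) = 5 = 5
p(z) = -(9/5)z + 5


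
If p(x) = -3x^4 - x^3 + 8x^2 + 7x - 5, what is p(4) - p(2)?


p(4) = -681
p(2) = -15
p(4) - p(2) = -681 + 15 = -666


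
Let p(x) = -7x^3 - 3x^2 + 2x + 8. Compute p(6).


Using direct substitution:
  -7 * (6)^3 = -1512
  -3 * (6)^2 = -108
  2 * (6)^1 = 12
  constant: 8
Sum = -1512 - 108 + 12 + 8 = -1600


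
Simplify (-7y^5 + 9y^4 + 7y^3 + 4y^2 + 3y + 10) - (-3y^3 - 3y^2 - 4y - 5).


Distribute the minus sign:
  (-7y^5 + 9y^4 + 7y^3 + 4y^2 + 3y + 10)
- (-3y^3 - 3y^2 - 4y - 5)
Negate second polynomial: 3y^3 + 3y^2 + 4y + 5
Add: -7y^5 + 9y^4 + 10y^3 + 7y^2 + 7y + 15


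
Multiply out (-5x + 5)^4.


Expand (-5x + 5)^4 by repeated multiplication:
  (-5x + 5)^2 = 25x^2 - 50x + 25
  (-5x + 5)^3 = -125x^3 + 375x^2 - 375x + 125
= 625x^4 - 2500x^3 + 3750x^2 - 2500x + 625


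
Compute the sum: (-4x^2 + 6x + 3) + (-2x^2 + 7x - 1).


Align terms by degree and add:
  -4x^2 + 6x + 3
  -2x^2 + 7x - 1
= -6x^2 + 13x + 2


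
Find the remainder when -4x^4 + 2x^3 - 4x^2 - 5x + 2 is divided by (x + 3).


By the Remainder Theorem, the remainder equals p(-3):
  -4*(-3)^4 = -324
  2*(-3)^3 = -54
  -4*(-3)^2 = -36
  -5*(-3)^1 = 15
  constant: 2
Sum: -324 - 54 - 36 + 15 + 2 = -397


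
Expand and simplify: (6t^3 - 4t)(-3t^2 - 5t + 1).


Distribute each term of the first polynomial:
  (6t^3)(-3t^2 - 5t + 1) = -18t^5 - 30t^4 + 6t^3
  (-4t)(-3t^2 - 5t + 1) = 12t^3 + 20t^2 - 4t
Sum: -18t^5 - 30t^4 + 18t^3 + 20t^2 - 4t


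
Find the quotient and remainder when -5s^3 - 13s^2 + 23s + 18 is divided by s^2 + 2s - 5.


(-5s^3 - 13s^2 + 23s + 18) / (s^2 + 2s - 5)
Step 1: -5s * (s^2 + 2s - 5) = -5s^3 - 10s^2 + 25s; subtract.
Step 2: -3 * (s^2 + 2s - 5) = -3s^2 - 6s + 15; subtract.
Quotient: -5s - 3, Remainder: 4s + 3


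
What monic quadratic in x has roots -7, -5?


p(x) = (x + 7)(x + 5)
Expand: x^2 + 12x + 35


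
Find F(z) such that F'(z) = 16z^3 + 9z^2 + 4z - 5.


Reverse power rule on each term:
  ∫ 16z^3 dz = 4z^4
  ∫ 9z^2 dz = 3z^3
  ∫ 4z dz = 2z^2
  ∫ -5 dz = -5z
F(z) = 4z^4 + 3z^3 + 2z^2 - 5z + C


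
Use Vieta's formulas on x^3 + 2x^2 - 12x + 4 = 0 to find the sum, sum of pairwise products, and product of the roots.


Monic cubic x^3+bx^2+cx+d=0: sum=-b, pairwise sum=c, product=-d.
b=2, c=-12, d=4
r1+r2+r3 = -2
r1r2+r1r3+r2r3 = -12
r1r2r3 = -4


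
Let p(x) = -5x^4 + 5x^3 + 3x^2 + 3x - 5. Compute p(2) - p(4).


p(2) = -27
p(4) = -905
p(2) - p(4) = -27 + 905 = 878


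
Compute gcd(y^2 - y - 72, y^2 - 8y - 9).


Factor each:
  y^2 - y - 72 = (y - 9)(y + 8)
  y^2 - 8y - 9 = (y - 9)(y + 1)
Common monic factor: y - 9


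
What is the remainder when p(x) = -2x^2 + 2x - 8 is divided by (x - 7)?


By the Remainder Theorem, the remainder equals p(7):
  -2*(7)^2 = -98
  2*(7)^1 = 14
  constant: -8
Sum: -98 + 14 - 8 = -92


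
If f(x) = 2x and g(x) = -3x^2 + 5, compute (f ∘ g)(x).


Substitute g(x) into f:
f(g(x)) = 2*(-3x^2 + 5)
Expand and combine: -6x^2 + 10


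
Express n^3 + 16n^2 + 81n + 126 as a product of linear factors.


Try integer roots (divisors of 126). n=-6: p(-6)=0.
Divide out (n + 6): quotient is n^2 + 10n + 21.
Factor the quadratic: (n + 3)(n + 7)
Result: (n + 6)(n + 3)(n + 7)


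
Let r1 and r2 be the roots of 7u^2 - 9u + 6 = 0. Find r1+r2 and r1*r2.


For au^2+bu+c=0: sum = -b/a, product = c/a.
a=7, b=-9, c=6
Sum = -(-9)/7 = 9/7
Product = (6)/7 = 6/7


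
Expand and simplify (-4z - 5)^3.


Expand (-4z - 5)^3 by repeated multiplication:
  (-4z - 5)^2 = 16z^2 + 40z + 25
= -64z^3 - 240z^2 - 300z - 125


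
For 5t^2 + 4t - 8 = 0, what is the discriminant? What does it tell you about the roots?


D = b^2 - 4ac = (4)^2 - 4(5)(-8) = 16 + 160 = 176
Since D > 0: two distinct irrational roots


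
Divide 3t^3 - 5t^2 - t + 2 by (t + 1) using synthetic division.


Synthetic division with c = -1. Coefficients: 3, -5, -1, 2
Bring down 3.
  3 * -1 = -3; -3 - 5 = -8
  -8 * -1 = 8; 8 - 1 = 7
  7 * -1 = -7; -7 + 2 = -5
Quotient: 3t^2 - 8t + 7, Remainder: -5


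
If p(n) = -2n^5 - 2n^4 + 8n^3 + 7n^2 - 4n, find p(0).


Using direct substitution:
  -2 * (0)^5 = 0
  -2 * (0)^4 = 0
  8 * (0)^3 = 0
  7 * (0)^2 = 0
  -4 * (0)^1 = 0
  constant: 0
Sum = 0 + 0 + 0 + 0 + 0 + 0 = 0


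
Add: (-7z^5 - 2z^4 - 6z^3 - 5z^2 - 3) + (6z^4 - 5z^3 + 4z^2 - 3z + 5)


Align terms by degree and add:
  -7z^5 - 2z^4 - 6z^3 - 5z^2 - 3
+ 6z^4 - 5z^3 + 4z^2 - 3z + 5
= -7z^5 + 4z^4 - 11z^3 - z^2 - 3z + 2


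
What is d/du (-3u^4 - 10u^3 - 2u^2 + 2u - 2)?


Apply the power rule term by term:
  d/du(-3u^4) = -12u^3
  d/du(-10u^3) = -30u^2
  d/du(-2u^2) = -4u
  d/du(2u) = 2
  d/du(-2) = 0
p'(u) = -12u^3 - 30u^2 - 4u + 2


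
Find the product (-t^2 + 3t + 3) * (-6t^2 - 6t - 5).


Distribute each term of the first polynomial:
  (-t^2)(-6t^2 - 6t - 5) = 6t^4 + 6t^3 + 5t^2
  (3t)(-6t^2 - 6t - 5) = -18t^3 - 18t^2 - 15t
  (3)(-6t^2 - 6t - 5) = -18t^2 - 18t - 15
Sum: 6t^4 - 12t^3 - 31t^2 - 33t - 15


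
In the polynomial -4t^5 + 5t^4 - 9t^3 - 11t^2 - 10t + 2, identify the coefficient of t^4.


Read off the coefficient of t^4: 5


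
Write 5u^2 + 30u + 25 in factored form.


Roots satisfy r1 + r2 = -b/a = -6 and r1*r2 = c/a = 5.
So r1 = -1, r2 = -5.
5u^2 + 30u + 25 = 5(u - r1)(u - r2) = 5(u + 1)(u + 5)


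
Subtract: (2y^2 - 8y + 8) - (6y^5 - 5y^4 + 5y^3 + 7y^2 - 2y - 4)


Distribute the minus sign:
  (2y^2 - 8y + 8)
- (6y^5 - 5y^4 + 5y^3 + 7y^2 - 2y - 4)
Negate second polynomial: -6y^5 + 5y^4 - 5y^3 - 7y^2 + 2y + 4
Add: -6y^5 + 5y^4 - 5y^3 - 5y^2 - 6y + 12


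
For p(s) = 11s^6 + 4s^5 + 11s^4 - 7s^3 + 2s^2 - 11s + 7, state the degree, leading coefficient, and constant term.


Highest power of s is 6, with coefficient 11. Constant term is 7.
Degree = 6, leading coefficient = 11, constant term = 7


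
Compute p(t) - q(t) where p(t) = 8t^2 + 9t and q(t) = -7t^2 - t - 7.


Distribute the minus sign:
  (8t^2 + 9t)
- (-7t^2 - t - 7)
Negate second polynomial: 7t^2 + t + 7
Add: 15t^2 + 10t + 7


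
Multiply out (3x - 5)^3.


Expand (3x - 5)^3 by repeated multiplication:
  (3x - 5)^2 = 9x^2 - 30x + 25
= 27x^3 - 135x^2 + 225x - 125


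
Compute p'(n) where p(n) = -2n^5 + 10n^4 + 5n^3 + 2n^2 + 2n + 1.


Apply the power rule term by term:
  d/dn(-2n^5) = -10n^4
  d/dn(10n^4) = 40n^3
  d/dn(5n^3) = 15n^2
  d/dn(2n^2) = 4n
  d/dn(2n) = 2
  d/dn(1) = 0
p'(n) = -10n^4 + 40n^3 + 15n^2 + 4n + 2


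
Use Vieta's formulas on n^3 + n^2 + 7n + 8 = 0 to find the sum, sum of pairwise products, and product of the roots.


Monic cubic n^3+bn^2+cn+d=0: sum=-b, pairwise sum=c, product=-d.
b=1, c=7, d=8
r1+r2+r3 = -1
r1r2+r1r3+r2r3 = 7
r1r2r3 = -8


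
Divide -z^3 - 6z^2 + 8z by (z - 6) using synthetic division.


Synthetic division with c = 6. Coefficients: -1, -6, 8, 0
Bring down -1.
  -1 * 6 = -6; -6 - 6 = -12
  -12 * 6 = -72; -72 + 8 = -64
  -64 * 6 = -384; -384 + 0 = -384
Quotient: -z^2 - 12z - 64, Remainder: -384


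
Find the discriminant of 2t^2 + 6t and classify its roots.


D = b^2 - 4ac = (6)^2 - 4(2)(0) = 36 = 36
Since D > 0: two distinct rational roots


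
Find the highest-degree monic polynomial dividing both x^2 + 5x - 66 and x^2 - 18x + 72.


Factor each:
  x^2 + 5x - 66 = (x - 6)(x + 11)
  x^2 - 18x + 72 = (x - 6)(x - 12)
Common monic factor: x - 6


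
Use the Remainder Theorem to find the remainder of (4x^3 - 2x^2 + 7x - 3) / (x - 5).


By the Remainder Theorem, the remainder equals p(5):
  4*(5)^3 = 500
  -2*(5)^2 = -50
  7*(5)^1 = 35
  constant: -3
Sum: 500 - 50 + 35 - 3 = 482


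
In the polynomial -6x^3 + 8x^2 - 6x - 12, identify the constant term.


Read off the constant term: -12


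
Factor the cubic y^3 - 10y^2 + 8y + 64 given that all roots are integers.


Try integer roots (divisors of 64). y=8: p(8)=0.
Divide out (y - 8): quotient is y^2 - 2y - 8.
Factor the quadratic: (y - 4)(y + 2)
Result: (y - 8)(y - 4)(y + 2)


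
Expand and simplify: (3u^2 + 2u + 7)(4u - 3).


Distribute each term of the first polynomial:
  (3u^2)(4u - 3) = 12u^3 - 9u^2
  (2u)(4u - 3) = 8u^2 - 6u
  (7)(4u - 3) = 28u - 21
Sum: 12u^3 - u^2 + 22u - 21


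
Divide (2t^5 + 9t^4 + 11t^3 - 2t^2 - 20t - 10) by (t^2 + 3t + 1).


(2t^5 + 9t^4 + 11t^3 - 2t^2 - 20t - 10) / (t^2 + 3t + 1)
Step 1: 2t^3 * (t^2 + 3t + 1) = 2t^5 + 6t^4 + 2t^3; subtract.
Step 2: 3t^2 * (t^2 + 3t + 1) = 3t^4 + 9t^3 + 3t^2; subtract.
Step 3: 0 * (t^2 + 3t + 1) = 0; subtract.
Step 4: -5 * (t^2 + 3t + 1) = -5t^2 - 15t - 5; subtract.
Quotient: 2t^3 + 3t^2 - 5, Remainder: -5t - 5


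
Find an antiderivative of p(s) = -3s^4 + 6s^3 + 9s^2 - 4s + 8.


Reverse power rule on each term:
  ∫ -3s^4 ds = -(3/5)s^5
  ∫ 6s^3 ds = (3/2)s^4
  ∫ 9s^2 ds = 3s^3
  ∫ -4s ds = -2s^2
  ∫ 8 ds = 8s
F(s) = -(3/5)s^5 + (3/2)s^4 + 3s^3 - 2s^2 + 8s + C


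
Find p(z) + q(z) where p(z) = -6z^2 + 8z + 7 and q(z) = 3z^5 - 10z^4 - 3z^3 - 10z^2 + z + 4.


Align terms by degree and add:
  -6z^2 + 8z + 7
+ 3z^5 - 10z^4 - 3z^3 - 10z^2 + z + 4
= 3z^5 - 10z^4 - 3z^3 - 16z^2 + 9z + 11


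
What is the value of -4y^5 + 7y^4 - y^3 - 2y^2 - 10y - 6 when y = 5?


Using direct substitution:
  -4 * (5)^5 = -12500
  7 * (5)^4 = 4375
  -1 * (5)^3 = -125
  -2 * (5)^2 = -50
  -10 * (5)^1 = -50
  constant: -6
Sum = -12500 + 4375 - 125 - 50 - 50 - 6 = -8356


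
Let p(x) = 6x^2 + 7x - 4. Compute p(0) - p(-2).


p(0) = -4
p(-2) = 6
p(0) - p(-2) = -4 - 6 = -10


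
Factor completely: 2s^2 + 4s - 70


Roots satisfy r1 + r2 = -b/a = -2 and r1*r2 = c/a = -35.
So r1 = -7, r2 = 5.
2s^2 + 4s - 70 = 2(s - r1)(s - r2) = 2(s + 7)(s - 5)


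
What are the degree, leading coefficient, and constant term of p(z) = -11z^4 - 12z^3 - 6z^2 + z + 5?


Highest power of z is 4, with coefficient -11. Constant term is 5.
Degree = 4, leading coefficient = -11, constant term = 5


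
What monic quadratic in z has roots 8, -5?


p(z) = (z - 8)(z + 5)
Expand: z^2 - 3z - 40


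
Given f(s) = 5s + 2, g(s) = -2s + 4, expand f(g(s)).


Substitute g(s) into f:
f(g(s)) = 5*(-2s + 4) + 2
Expand and combine: -10s + 22


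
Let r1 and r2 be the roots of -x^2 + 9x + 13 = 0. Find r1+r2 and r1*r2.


For ax^2+bx+c=0: sum = -b/a, product = c/a.
a=-1, b=9, c=13
Sum = -(9)/-1 = 9
Product = (13)/-1 = -13


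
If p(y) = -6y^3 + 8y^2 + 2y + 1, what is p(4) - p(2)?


p(4) = -247
p(2) = -11
p(4) - p(2) = -247 + 11 = -236


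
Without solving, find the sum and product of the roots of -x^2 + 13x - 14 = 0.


For ax^2+bx+c=0: sum = -b/a, product = c/a.
a=-1, b=13, c=-14
Sum = -(13)/-1 = 13
Product = (-14)/-1 = 14


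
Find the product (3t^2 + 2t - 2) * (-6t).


Distribute each term of the first polynomial:
  (3t^2)(-6t) = -18t^3
  (2t)(-6t) = -12t^2
  (-2)(-6t) = 12t
Sum: -18t^3 - 12t^2 + 12t


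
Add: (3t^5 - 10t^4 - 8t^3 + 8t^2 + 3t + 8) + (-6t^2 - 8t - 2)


Align terms by degree and add:
  3t^5 - 10t^4 - 8t^3 + 8t^2 + 3t + 8
  -6t^2 - 8t - 2
= 3t^5 - 10t^4 - 8t^3 + 2t^2 - 5t + 6


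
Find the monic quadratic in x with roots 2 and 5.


p(x) = (x - 2)(x - 5)
Expand: x^2 - 7x + 10


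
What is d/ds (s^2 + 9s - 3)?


Apply the power rule term by term:
  d/ds(s^2) = 2s
  d/ds(9s) = 9
  d/ds(-3) = 0
p'(s) = 2s + 9


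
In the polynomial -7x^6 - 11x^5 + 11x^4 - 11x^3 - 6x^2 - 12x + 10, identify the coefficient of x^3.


Read off the coefficient of x^3: -11


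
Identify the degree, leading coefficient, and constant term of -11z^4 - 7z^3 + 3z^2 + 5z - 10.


Highest power of z is 4, with coefficient -11. Constant term is -10.
Degree = 4, leading coefficient = -11, constant term = -10


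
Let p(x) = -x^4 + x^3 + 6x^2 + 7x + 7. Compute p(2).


Using direct substitution:
  -1 * (2)^4 = -16
  1 * (2)^3 = 8
  6 * (2)^2 = 24
  7 * (2)^1 = 14
  constant: 7
Sum = -16 + 8 + 24 + 14 + 7 = 37


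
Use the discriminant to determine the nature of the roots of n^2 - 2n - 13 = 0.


D = b^2 - 4ac = (-2)^2 - 4(1)(-13) = 4 + 52 = 56
Since D > 0: two distinct irrational roots


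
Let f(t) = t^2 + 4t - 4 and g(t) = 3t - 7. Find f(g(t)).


Substitute g(t) into f:
f(g(t)) = 1*(3t - 7)^2 + 4*(3t - 7) + (-4)
(3t - 7)^2 = 9t^2 - 42t + 49
Expand and combine: 9t^2 - 30t + 17


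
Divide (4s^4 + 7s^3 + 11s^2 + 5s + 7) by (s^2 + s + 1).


(4s^4 + 7s^3 + 11s^2 + 5s + 7) / (s^2 + s + 1)
Step 1: 4s^2 * (s^2 + s + 1) = 4s^4 + 4s^3 + 4s^2; subtract.
Step 2: 3s * (s^2 + s + 1) = 3s^3 + 3s^2 + 3s; subtract.
Step 3: 4 * (s^2 + s + 1) = 4s^2 + 4s + 4; subtract.
Quotient: 4s^2 + 3s + 4, Remainder: -2s + 3


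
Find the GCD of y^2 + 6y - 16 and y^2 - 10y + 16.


Factor each:
  y^2 + 6y - 16 = (y - 2)(y + 8)
  y^2 - 10y + 16 = (y - 2)(y - 8)
Common monic factor: y - 2


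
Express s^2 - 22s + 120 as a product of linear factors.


Roots satisfy r1 + r2 = -b/a = 22 and r1*r2 = c/a = 120.
So r1 = 10, r2 = 12.
s^2 - 22s + 120 = (s - r1)(s - r2) = (s - 10)(s - 12)


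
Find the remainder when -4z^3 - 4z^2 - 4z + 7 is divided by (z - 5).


By the Remainder Theorem, the remainder equals p(5):
  -4*(5)^3 = -500
  -4*(5)^2 = -100
  -4*(5)^1 = -20
  constant: 7
Sum: -500 - 100 - 20 + 7 = -613


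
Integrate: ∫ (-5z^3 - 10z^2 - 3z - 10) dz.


Reverse power rule on each term:
  ∫ -5z^3 dz = -(5/4)z^4
  ∫ -10z^2 dz = -(10/3)z^3
  ∫ -3z dz = -(3/2)z^2
  ∫ -10 dz = -10z
F(z) = -(5/4)z^4 - (10/3)z^3 - (3/2)z^2 - 10z + C


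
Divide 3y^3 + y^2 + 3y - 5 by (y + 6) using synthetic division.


Synthetic division with c = -6. Coefficients: 3, 1, 3, -5
Bring down 3.
  3 * -6 = -18; -18 + 1 = -17
  -17 * -6 = 102; 102 + 3 = 105
  105 * -6 = -630; -630 - 5 = -635
Quotient: 3y^2 - 17y + 105, Remainder: -635


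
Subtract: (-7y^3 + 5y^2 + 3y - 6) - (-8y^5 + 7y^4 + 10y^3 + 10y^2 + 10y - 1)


Distribute the minus sign:
  (-7y^3 + 5y^2 + 3y - 6)
- (-8y^5 + 7y^4 + 10y^3 + 10y^2 + 10y - 1)
Negate second polynomial: 8y^5 - 7y^4 - 10y^3 - 10y^2 - 10y + 1
Add: 8y^5 - 7y^4 - 17y^3 - 5y^2 - 7y - 5


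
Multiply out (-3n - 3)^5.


Expand (-3n - 3)^5 by repeated multiplication:
  (-3n - 3)^2 = 9n^2 + 18n + 9
  (-3n - 3)^3 = -27n^3 - 81n^2 - 81n - 27
  (-3n - 3)^4 = 81n^4 + 324n^3 + 486n^2 + 324n + 81
= -243n^5 - 1215n^4 - 2430n^3 - 2430n^2 - 1215n - 243


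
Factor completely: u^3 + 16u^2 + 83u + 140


Try integer roots (divisors of 140). u=-5: p(-5)=0.
Divide out (u + 5): quotient is u^2 + 11u + 28.
Factor the quadratic: (u + 7)(u + 4)
Result: (u + 5)(u + 7)(u + 4)


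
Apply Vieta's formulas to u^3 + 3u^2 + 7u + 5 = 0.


Monic cubic u^3+bu^2+cu+d=0: sum=-b, pairwise sum=c, product=-d.
b=3, c=7, d=5
r1+r2+r3 = -3
r1r2+r1r3+r2r3 = 7
r1r2r3 = -5


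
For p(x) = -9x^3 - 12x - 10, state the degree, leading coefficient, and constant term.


Highest power of x is 3, with coefficient -9. Constant term is -10.
Degree = 3, leading coefficient = -9, constant term = -10


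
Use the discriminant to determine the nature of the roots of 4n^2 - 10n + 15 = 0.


D = b^2 - 4ac = (-10)^2 - 4(4)(15) = 100 - 240 = -140
Since D < 0: two complex conjugate roots (no real roots)


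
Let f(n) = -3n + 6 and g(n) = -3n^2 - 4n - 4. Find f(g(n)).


Substitute g(n) into f:
f(g(n)) = -3*(-3n^2 - 4n - 4) + 6
Expand and combine: 9n^2 + 12n + 18


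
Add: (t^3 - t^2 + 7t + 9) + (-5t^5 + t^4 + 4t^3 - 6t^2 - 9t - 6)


Align terms by degree and add:
  t^3 - t^2 + 7t + 9
  -5t^5 + t^4 + 4t^3 - 6t^2 - 9t - 6
= -5t^5 + t^4 + 5t^3 - 7t^2 - 2t + 3


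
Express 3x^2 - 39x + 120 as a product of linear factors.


Roots satisfy r1 + r2 = -b/a = 13 and r1*r2 = c/a = 40.
So r1 = 5, r2 = 8.
3x^2 - 39x + 120 = 3(x - r1)(x - r2) = 3(x - 5)(x - 8)


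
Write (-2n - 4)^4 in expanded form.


Expand (-2n - 4)^4 by repeated multiplication:
  (-2n - 4)^2 = 4n^2 + 16n + 16
  (-2n - 4)^3 = -8n^3 - 48n^2 - 96n - 64
= 16n^4 + 128n^3 + 384n^2 + 512n + 256


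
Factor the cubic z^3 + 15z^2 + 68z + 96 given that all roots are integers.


Try integer roots (divisors of 96). z=-4: p(-4)=0.
Divide out (z + 4): quotient is z^2 + 11z + 24.
Factor the quadratic: (z + 3)(z + 8)
Result: (z + 4)(z + 3)(z + 8)


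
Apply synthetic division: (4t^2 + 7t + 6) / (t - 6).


Synthetic division with c = 6. Coefficients: 4, 7, 6
Bring down 4.
  4 * 6 = 24; 24 + 7 = 31
  31 * 6 = 186; 186 + 6 = 192
Quotient: 4t + 31, Remainder: 192


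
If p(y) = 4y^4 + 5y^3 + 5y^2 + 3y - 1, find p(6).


Using direct substitution:
  4 * (6)^4 = 5184
  5 * (6)^3 = 1080
  5 * (6)^2 = 180
  3 * (6)^1 = 18
  constant: -1
Sum = 5184 + 1080 + 180 + 18 - 1 = 6461


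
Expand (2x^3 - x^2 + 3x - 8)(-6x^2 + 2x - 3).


Distribute each term of the first polynomial:
  (2x^3)(-6x^2 + 2x - 3) = -12x^5 + 4x^4 - 6x^3
  (-x^2)(-6x^2 + 2x - 3) = 6x^4 - 2x^3 + 3x^2
  (3x)(-6x^2 + 2x - 3) = -18x^3 + 6x^2 - 9x
  (-8)(-6x^2 + 2x - 3) = 48x^2 - 16x + 24
Sum: -12x^5 + 10x^4 - 26x^3 + 57x^2 - 25x + 24


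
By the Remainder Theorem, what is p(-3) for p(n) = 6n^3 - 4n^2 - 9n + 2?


By the Remainder Theorem, the remainder equals p(-3):
  6*(-3)^3 = -162
  -4*(-3)^2 = -36
  -9*(-3)^1 = 27
  constant: 2
Sum: -162 - 36 + 27 + 2 = -169
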